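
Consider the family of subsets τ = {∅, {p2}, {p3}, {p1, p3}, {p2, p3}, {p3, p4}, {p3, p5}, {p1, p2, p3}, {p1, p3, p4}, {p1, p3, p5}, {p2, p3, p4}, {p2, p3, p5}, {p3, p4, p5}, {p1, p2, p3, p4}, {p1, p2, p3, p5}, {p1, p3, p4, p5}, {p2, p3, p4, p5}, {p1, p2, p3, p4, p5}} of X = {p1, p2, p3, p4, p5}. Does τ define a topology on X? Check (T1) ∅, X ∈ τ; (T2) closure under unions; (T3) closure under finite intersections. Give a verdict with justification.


τ IS a topology on X.

Axiom (T1): ∅ ∈ τ? Yes; X ∈ τ? Yes.
Axiom (T2/T3): check pairwise unions and intersections of members of τ.
All pairwise intersections and unions checked — each lies in τ. Therefore τ satisfies (T1), (T2), (T3): it IS a topology on X.


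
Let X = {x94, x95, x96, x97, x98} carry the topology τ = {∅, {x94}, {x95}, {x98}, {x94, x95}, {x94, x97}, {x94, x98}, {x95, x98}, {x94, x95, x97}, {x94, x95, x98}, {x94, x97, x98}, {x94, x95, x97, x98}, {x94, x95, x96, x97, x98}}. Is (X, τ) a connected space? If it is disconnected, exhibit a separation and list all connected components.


(X, τ) is connected.

Find clopen sets (U ∈ τ with X ∖ U ∈ τ):
  U = ∅, X ∖ U = {x94, x95, x96, x97, x98} — both open, so U is clopen.
  U = {x94, x95, x96, x97, x98}, X ∖ U = ∅ — both open, so U is clopen.
Only trivial clopens (∅ and X) exist, so (X, τ) is connected.
Compute connected components by grouping points that agree on all clopens:
  component: {x94, x95, x96, x97, x98}


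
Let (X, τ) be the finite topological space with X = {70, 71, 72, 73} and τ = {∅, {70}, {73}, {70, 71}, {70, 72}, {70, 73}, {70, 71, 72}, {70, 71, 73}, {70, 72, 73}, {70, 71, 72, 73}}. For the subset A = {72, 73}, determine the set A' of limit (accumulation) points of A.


A' = ∅

For each x ∈ X, list the open sets U ∈ τ with x ∈ U, then check whether U ∩ (A ∖ {x}) ≠ ∅ for every such U.
  x = 70: open {70} ∋ x has {70} ∩ (A ∖ {70}) = ∅, so x is NOT a limit point.
  x = 71: open {70, 71} ∋ x has {70, 71} ∩ (A ∖ {71}) = ∅, so x is NOT a limit point.
  x = 72: open {70, 72} ∋ x has {70, 72} ∩ (A ∖ {72}) = ∅, so x is NOT a limit point.
  x = 73: open {73} ∋ x has {73} ∩ (A ∖ {73}) = ∅, so x is NOT a limit point.
Collecting: A' = ∅.


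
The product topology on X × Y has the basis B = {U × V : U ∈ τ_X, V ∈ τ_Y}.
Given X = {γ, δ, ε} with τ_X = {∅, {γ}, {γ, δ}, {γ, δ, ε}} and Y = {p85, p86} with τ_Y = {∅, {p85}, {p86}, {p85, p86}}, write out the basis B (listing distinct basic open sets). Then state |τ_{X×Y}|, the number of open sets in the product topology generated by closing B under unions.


Basis B = {∅ × ∅, {γ} × {p85}, {γ} × {p86}, {γ} × {p85, p86}, {γ, δ} × {p85}, {γ, δ} × {p86}, {γ, δ, ε} × {p85}, {γ, δ, ε} × {p86}, {γ, δ} × {p85, p86}, {γ, δ, ε} × {p85, p86}}; |τ_{X×Y}| = 16.

Enumerate products U × V with U ∈ τ_X, V ∈ τ_Y (deduplicated):
  ∅ × ∅ = {} (∅)
  {γ} × {p85} = {(γ,p85)}
  {γ} × {p86} = {(γ,p86)}
  {γ} × {p85, p86} = {(γ,p85), (γ,p86)}
  {γ, δ} × {p85} = {(γ,p85), (δ,p85)}
  {γ, δ} × {p86} = {(γ,p86), (δ,p86)}
  {γ, δ, ε} × {p85} = {(γ,p85), (δ,p85), (ε,p85)}
  {γ, δ, ε} × {p86} = {(γ,p86), (δ,p86), (ε,p86)}
  {γ, δ} × {p85, p86} = {(γ,p85), (γ,p86), (δ,p85), (δ,p86)}
  {γ, δ, ε} × {p85, p86} = {(γ,p85), (γ,p86), (δ,p85), (δ,p86), (ε,p85), (ε,p86)}
These 10 distinct sets form the basis B.
Close under arbitrary unions to get τ_{X×Y}; counting gives |τ_{X×Y}| = 16.


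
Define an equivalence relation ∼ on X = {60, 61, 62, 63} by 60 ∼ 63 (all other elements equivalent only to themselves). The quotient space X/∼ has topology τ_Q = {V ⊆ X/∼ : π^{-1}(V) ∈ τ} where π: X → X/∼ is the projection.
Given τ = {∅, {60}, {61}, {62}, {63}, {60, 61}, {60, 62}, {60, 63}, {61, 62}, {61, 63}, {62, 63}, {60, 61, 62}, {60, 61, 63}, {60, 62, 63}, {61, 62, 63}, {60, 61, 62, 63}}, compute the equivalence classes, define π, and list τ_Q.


X/∼ = {[60=63], [61], [62]}; |τ_Q| = 8.

Equivalence classes: [60=63], [61], [62].
Quotient map π: X → X/∼ sends 60 ↦ [60=63], 61 ↦ [61], 62 ↦ [62], 63 ↦ [60=63].
For each subset V ⊆ X/∼, compute π^{-1}(V) ⊆ X and check whether π^{-1}(V) ∈ τ. V is open in τ_Q iff π^{-1}(V) ∈ τ.
  V = {}: π^{-1}(V) = ∅ ∈ τ ✓.
  V = {[60=63]}: π^{-1}(V) = {60, 63} ∈ τ ✓.
  V = {[61]}: π^{-1}(V) = {61} ∈ τ ✓.
  V = {[60=63], [61]}: π^{-1}(V) = {60, 61, 63} ∈ τ ✓.
  V = {[62]}: π^{-1}(V) = {62} ∈ τ ✓.
  V = {[60=63], [62]}: π^{-1}(V) = {60, 62, 63} ∈ τ ✓.
  V = {[61], [62]}: π^{-1}(V) = {61, 62} ∈ τ ✓.
  V = {[60=63], [61], [62]}: π^{-1}(V) = {60, 61, 62, 63} ∈ τ ✓.
Open sets in the quotient: τ_Q = {{}, {[60=63]}, {[61]}, {[60=63], [61]}, {[62]}, {[60=63], [62]}, {[61], [62]}, {[60=63], [61], [62]}} (8 elements).


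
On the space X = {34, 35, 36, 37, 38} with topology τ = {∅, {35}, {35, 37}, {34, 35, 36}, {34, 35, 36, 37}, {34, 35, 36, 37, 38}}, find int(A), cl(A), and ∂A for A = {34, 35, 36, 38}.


int(A) = {34, 35, 36}, cl(A) = {34, 35, 36, 37, 38}, ∂A = {37, 38}.

Closed sets in (X, τ) are complements of opens:
  closed(X, τ) = {∅, {38}, {37, 38}, {34, 36, 38}, {34, 36, 37, 38}, {34, 35, 36, 37, 38}}.
int(A) = ⋃ {U ∈ τ : U ⊆ A}. Opens contained in A: ∅, {35}, {34, 35, 36}.
Taking the union of these: int(A) = {34, 35, 36}.
cl(A) = ⋂ {C closed : A ⊆ C}. Closed sets containing A: {34, 35, 36, 37, 38}.
Intersecting these: cl(A) = {34, 35, 36, 37, 38}.
∂A = cl(A) ∖ int(A) = {34, 35, 36, 37, 38} ∖ {34, 35, 36} = {37, 38}.


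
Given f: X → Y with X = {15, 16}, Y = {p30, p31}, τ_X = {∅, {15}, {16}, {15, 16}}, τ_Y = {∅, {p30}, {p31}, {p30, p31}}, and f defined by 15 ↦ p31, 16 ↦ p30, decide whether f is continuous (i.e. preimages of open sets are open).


f IS continuous.

Compute f^{-1}(U) for each U ∈ τ_Y:
  U = ∅: f^{-1}(U) = ∅ ∈ τ_X ✓.
  U = {p30}: f^{-1}(U) = {16} ∈ τ_X ✓.
  U = {p31}: f^{-1}(U) = {15} ∈ τ_X ✓.
  U = {p30, p31}: f^{-1}(U) = {15, 16} ∈ τ_X ✓.
Every preimage lies in τ_X, so f IS continuous.


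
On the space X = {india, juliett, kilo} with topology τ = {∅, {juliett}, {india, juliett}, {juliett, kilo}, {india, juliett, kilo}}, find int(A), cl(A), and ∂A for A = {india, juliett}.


int(A) = {india, juliett}, cl(A) = {india, juliett, kilo}, ∂A = {kilo}.

Closed sets in (X, τ) are complements of opens:
  closed(X, τ) = {∅, {india}, {kilo}, {india, kilo}, {india, juliett, kilo}}.
int(A) = ⋃ {U ∈ τ : U ⊆ A}. Opens contained in A: ∅, {juliett}, {india, juliett}.
Taking the union of these: int(A) = {india, juliett}.
cl(A) = ⋂ {C closed : A ⊆ C}. Closed sets containing A: {india, juliett, kilo}.
Intersecting these: cl(A) = {india, juliett, kilo}.
∂A = cl(A) ∖ int(A) = {india, juliett, kilo} ∖ {india, juliett} = {kilo}.


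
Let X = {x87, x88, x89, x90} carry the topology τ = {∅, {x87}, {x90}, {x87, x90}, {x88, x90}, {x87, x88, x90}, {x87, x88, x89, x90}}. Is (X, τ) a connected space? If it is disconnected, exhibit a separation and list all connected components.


(X, τ) is connected.

Find clopen sets (U ∈ τ with X ∖ U ∈ τ):
  U = ∅, X ∖ U = {x87, x88, x89, x90} — both open, so U is clopen.
  U = {x87, x88, x89, x90}, X ∖ U = ∅ — both open, so U is clopen.
Only trivial clopens (∅ and X) exist, so (X, τ) is connected.
Compute connected components by grouping points that agree on all clopens:
  component: {x87, x88, x89, x90}


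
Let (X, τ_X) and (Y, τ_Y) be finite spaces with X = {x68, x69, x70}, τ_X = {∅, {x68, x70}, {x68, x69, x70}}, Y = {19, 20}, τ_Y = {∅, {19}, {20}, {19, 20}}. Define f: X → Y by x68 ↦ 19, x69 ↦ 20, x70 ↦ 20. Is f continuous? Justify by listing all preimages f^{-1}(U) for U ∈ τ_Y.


f is NOT continuous.

Compute f^{-1}(U) for each U ∈ τ_Y:
  U = ∅: f^{-1}(U) = ∅ ∈ τ_X ✓.
  U = {19}: f^{-1}(U) = {x68} ∉ τ_X ✗.
  U = {20}: f^{-1}(U) = {x69, x70} ∉ τ_X ✗.
  U = {19, 20}: f^{-1}(U) = {x68, x69, x70} ∈ τ_X ✓.
Found U = {19} with f^{-1}(U) = {x68} not in τ_X. Therefore f is NOT continuous.


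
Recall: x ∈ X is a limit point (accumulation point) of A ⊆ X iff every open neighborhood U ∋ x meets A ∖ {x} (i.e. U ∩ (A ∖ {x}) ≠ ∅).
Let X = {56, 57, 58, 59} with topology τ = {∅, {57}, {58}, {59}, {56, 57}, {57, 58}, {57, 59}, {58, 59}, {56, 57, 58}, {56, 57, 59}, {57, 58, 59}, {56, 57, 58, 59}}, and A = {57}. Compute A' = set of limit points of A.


A' = {56}

For each x ∈ X, list the open sets U ∈ τ with x ∈ U, then check whether U ∩ (A ∖ {x}) ≠ ∅ for every such U.
  x = 56: opens ∋ x are {56, 57}, {56, 57, 58}, {56, 57, 59}, {56, 57, 58, 59}; each meets A ∖ {56}, so x IS a limit point.
  x = 57: open {57} ∋ x has {57} ∩ (A ∖ {57}) = ∅, so x is NOT a limit point.
  x = 58: open {58} ∋ x has {58} ∩ (A ∖ {58}) = ∅, so x is NOT a limit point.
  x = 59: open {59} ∋ x has {59} ∩ (A ∖ {59}) = ∅, so x is NOT a limit point.
Collecting: A' = {56}.


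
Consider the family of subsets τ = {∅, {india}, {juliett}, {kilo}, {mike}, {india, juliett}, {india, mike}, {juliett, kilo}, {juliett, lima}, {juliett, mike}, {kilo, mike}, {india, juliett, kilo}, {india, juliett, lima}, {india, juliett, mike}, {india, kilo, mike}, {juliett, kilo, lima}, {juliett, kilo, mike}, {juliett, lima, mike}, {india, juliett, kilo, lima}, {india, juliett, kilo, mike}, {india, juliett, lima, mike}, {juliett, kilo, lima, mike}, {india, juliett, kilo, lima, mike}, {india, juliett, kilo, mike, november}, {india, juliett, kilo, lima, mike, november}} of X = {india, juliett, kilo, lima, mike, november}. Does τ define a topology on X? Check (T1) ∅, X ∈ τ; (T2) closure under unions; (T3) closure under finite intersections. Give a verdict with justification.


τ is NOT a topology on X.

Axiom (T1): ∅ ∈ τ? Yes; X ∈ τ? Yes.
Axiom (T2/T3): check pairwise unions and intersections of members of τ.
Counterexample for (T2): {india} ∪ {kilo} = {india, kilo} ∉ τ. Therefore τ is NOT a topology.


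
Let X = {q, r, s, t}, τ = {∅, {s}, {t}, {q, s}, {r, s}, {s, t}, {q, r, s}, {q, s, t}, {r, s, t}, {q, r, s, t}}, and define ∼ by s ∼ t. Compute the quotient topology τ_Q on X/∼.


X/∼ = {[q], [r], [s=t]}; |τ_Q| = 5.

Equivalence classes: [q], [r], [s=t].
Quotient map π: X → X/∼ sends q ↦ [q], r ↦ [r], s ↦ [s=t], t ↦ [s=t].
For each subset V ⊆ X/∼, compute π^{-1}(V) ⊆ X and check whether π^{-1}(V) ∈ τ. V is open in τ_Q iff π^{-1}(V) ∈ τ.
  V = {}: π^{-1}(V) = ∅ ∈ τ ✓.
  V = {[q]}: π^{-1}(V) = {q} ∉ τ ✗.
  V = {[r]}: π^{-1}(V) = {r} ∉ τ ✗.
  V = {[q], [r]}: π^{-1}(V) = {q, r} ∉ τ ✗.
  V = {[s=t]}: π^{-1}(V) = {s, t} ∈ τ ✓.
  V = {[q], [s=t]}: π^{-1}(V) = {q, s, t} ∈ τ ✓.
  V = {[r], [s=t]}: π^{-1}(V) = {r, s, t} ∈ τ ✓.
  V = {[q], [r], [s=t]}: π^{-1}(V) = {q, r, s, t} ∈ τ ✓.
Open sets in the quotient: τ_Q = {{}, {[s=t]}, {[q], [s=t]}, {[r], [s=t]}, {[q], [r], [s=t]}} (5 elements).


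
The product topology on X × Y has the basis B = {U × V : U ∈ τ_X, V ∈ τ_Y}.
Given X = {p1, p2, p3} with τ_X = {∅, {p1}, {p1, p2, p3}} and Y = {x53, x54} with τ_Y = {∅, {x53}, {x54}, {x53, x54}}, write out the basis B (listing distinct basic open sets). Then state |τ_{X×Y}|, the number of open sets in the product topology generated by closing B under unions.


Basis B = {∅ × ∅, {p1} × {x53}, {p1} × {x54}, {p1} × {x53, x54}, {p1, p2, p3} × {x53}, {p1, p2, p3} × {x54}, {p1, p2, p3} × {x53, x54}}; |τ_{X×Y}| = 9.

Enumerate products U × V with U ∈ τ_X, V ∈ τ_Y (deduplicated):
  ∅ × ∅ = {} (∅)
  {p1} × {x53} = {(p1,x53)}
  {p1} × {x54} = {(p1,x54)}
  {p1} × {x53, x54} = {(p1,x53), (p1,x54)}
  {p1, p2, p3} × {x53} = {(p1,x53), (p2,x53), (p3,x53)}
  {p1, p2, p3} × {x54} = {(p1,x54), (p2,x54), (p3,x54)}
  {p1, p2, p3} × {x53, x54} = {(p1,x53), (p1,x54), (p2,x53), (p2,x54), (p3,x53), (p3,x54)}
These 7 distinct sets form the basis B.
Close under arbitrary unions to get τ_{X×Y}; counting gives |τ_{X×Y}| = 9.


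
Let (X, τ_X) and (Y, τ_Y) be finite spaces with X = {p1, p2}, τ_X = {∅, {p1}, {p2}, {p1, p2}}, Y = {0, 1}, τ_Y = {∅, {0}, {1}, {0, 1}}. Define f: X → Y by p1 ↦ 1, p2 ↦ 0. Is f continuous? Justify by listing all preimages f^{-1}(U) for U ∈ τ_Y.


f IS continuous.

Compute f^{-1}(U) for each U ∈ τ_Y:
  U = ∅: f^{-1}(U) = ∅ ∈ τ_X ✓.
  U = {0}: f^{-1}(U) = {p2} ∈ τ_X ✓.
  U = {1}: f^{-1}(U) = {p1} ∈ τ_X ✓.
  U = {0, 1}: f^{-1}(U) = {p1, p2} ∈ τ_X ✓.
Every preimage lies in τ_X, so f IS continuous.


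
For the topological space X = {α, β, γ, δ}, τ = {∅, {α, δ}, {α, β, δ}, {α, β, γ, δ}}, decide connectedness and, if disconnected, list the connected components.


(X, τ) is connected.

Find clopen sets (U ∈ τ with X ∖ U ∈ τ):
  U = ∅, X ∖ U = {α, β, γ, δ} — both open, so U is clopen.
  U = {α, β, γ, δ}, X ∖ U = ∅ — both open, so U is clopen.
Only trivial clopens (∅ and X) exist, so (X, τ) is connected.
Compute connected components by grouping points that agree on all clopens:
  component: {α, β, γ, δ}


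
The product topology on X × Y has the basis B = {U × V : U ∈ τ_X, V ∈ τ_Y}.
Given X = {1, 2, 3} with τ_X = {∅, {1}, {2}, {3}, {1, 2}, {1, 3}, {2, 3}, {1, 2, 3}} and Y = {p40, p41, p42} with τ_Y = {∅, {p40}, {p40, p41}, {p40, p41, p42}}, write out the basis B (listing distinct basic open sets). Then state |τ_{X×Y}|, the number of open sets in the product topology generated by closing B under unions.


Basis B = {∅ × ∅, {1} × {p40}, {2} × {p40}, {3} × {p40}, {1} × {p40, p41}, {1, 2} × {p40}, {1, 3} × {p40}, {2} × {p40, p41}, {2, 3} × {p40}, {3} × {p40, p41}, {1} × {p40, p41, p42}, {1, 2, 3} × {p40}, {2} × {p40, p41, p42}, {3} × {p40, p41, p42}, {1, 2} × {p40, p41}, {1, 3} × {p40, p41}, {2, 3} × {p40, p41}, {1, 2} × {p40, p41, p42}, {1, 3} × {p40, p41, p42}, {1, 2, 3} × {p40, p41}, {2, 3} × {p40, p41, p42}, {1, 2, 3} × {p40, p41, p42}}; |τ_{X×Y}| = 64.

Enumerate products U × V with U ∈ τ_X, V ∈ τ_Y (deduplicated):
  ∅ × ∅ = {} (∅)
  {1} × {p40} = {(1,p40)}
  {2} × {p40} = {(2,p40)}
  {3} × {p40} = {(3,p40)}
  {1} × {p40, p41} = {(1,p40), (1,p41)}
  {1, 2} × {p40} = {(1,p40), (2,p40)}
  {1, 3} × {p40} = {(1,p40), (3,p40)}
  {2} × {p40, p41} = {(2,p40), (2,p41)}
  {2, 3} × {p40} = {(2,p40), (3,p40)}
  {3} × {p40, p41} = {(3,p40), (3,p41)}
  {1} × {p40, p41, p42} = {(1,p40), (1,p41), (1,p42)}
  {1, 2, 3} × {p40} = {(1,p40), (2,p40), (3,p40)}
  {2} × {p40, p41, p42} = {(2,p40), (2,p41), (2,p42)}
  {3} × {p40, p41, p42} = {(3,p40), (3,p41), (3,p42)}
  {1, 2} × {p40, p41} = {(1,p40), (1,p41), (2,p40), (2,p41)}
  {1, 3} × {p40, p41} = {(1,p40), (1,p41), (3,p40), (3,p41)}
  {2, 3} × {p40, p41} = {(2,p40), (2,p41), (3,p40), (3,p41)}
  {1, 2} × {p40, p41, p42} = {(1,p40), (1,p41), (1,p42), (2,p40), (2,p41), (2,p42)}
  {1, 3} × {p40, p41, p42} = {(1,p40), (1,p41), (1,p42), (3,p40), (3,p41), (3,p42)}
  {1, 2, 3} × {p40, p41} = {(1,p40), (1,p41), (2,p40), (2,p41), (3,p40), (3,p41)}
  {2, 3} × {p40, p41, p42} = {(2,p40), (2,p41), (2,p42), (3,p40), (3,p41), (3,p42)}
  {1, 2, 3} × {p40, p41, p42} = {(1,p40), (1,p41), (1,p42), (2,p40), (2,p41), (2,p42), (3,p40), (3,p41), (3,p42)}
These 22 distinct sets form the basis B.
Close under arbitrary unions to get τ_{X×Y}; counting gives |τ_{X×Y}| = 64.


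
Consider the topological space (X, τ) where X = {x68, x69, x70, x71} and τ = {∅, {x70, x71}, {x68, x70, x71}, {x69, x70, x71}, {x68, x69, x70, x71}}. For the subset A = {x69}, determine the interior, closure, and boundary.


int(A) = ∅, cl(A) = {x69}, ∂A = {x69}.

Closed sets in (X, τ) are complements of opens:
  closed(X, τ) = {∅, {x68}, {x69}, {x68, x69}, {x68, x69, x70, x71}}.
int(A) = ⋃ {U ∈ τ : U ⊆ A}. Opens contained in A: ∅.
Taking the union of these: int(A) = ∅.
cl(A) = ⋂ {C closed : A ⊆ C}. Closed sets containing A: {x69}, {x68, x69}, {x68, x69, x70, x71}.
Intersecting these: cl(A) = {x69}.
∂A = cl(A) ∖ int(A) = {x69} ∖ ∅ = {x69}.


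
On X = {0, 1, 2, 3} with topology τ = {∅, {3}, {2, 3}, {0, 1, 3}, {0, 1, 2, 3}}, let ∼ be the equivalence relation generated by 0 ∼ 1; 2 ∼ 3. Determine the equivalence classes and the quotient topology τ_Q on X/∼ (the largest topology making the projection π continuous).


X/∼ = {[0=1], [2=3]}; |τ_Q| = 3.

Equivalence classes: [0=1], [2=3].
Quotient map π: X → X/∼ sends 0 ↦ [0=1], 1 ↦ [0=1], 2 ↦ [2=3], 3 ↦ [2=3].
For each subset V ⊆ X/∼, compute π^{-1}(V) ⊆ X and check whether π^{-1}(V) ∈ τ. V is open in τ_Q iff π^{-1}(V) ∈ τ.
  V = {}: π^{-1}(V) = ∅ ∈ τ ✓.
  V = {[0=1]}: π^{-1}(V) = {0, 1} ∉ τ ✗.
  V = {[2=3]}: π^{-1}(V) = {2, 3} ∈ τ ✓.
  V = {[0=1], [2=3]}: π^{-1}(V) = {0, 1, 2, 3} ∈ τ ✓.
Open sets in the quotient: τ_Q = {{}, {[2=3]}, {[0=1], [2=3]}} (3 elements).


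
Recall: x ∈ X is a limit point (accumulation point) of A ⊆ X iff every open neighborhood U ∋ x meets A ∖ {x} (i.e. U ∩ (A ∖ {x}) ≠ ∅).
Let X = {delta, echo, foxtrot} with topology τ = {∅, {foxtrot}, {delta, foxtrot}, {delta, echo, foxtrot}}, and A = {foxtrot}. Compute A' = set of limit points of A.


A' = {delta, echo}

For each x ∈ X, list the open sets U ∈ τ with x ∈ U, then check whether U ∩ (A ∖ {x}) ≠ ∅ for every such U.
  x = delta: opens ∋ x are {delta, foxtrot}, {delta, echo, foxtrot}; each meets A ∖ {delta}, so x IS a limit point.
  x = echo: opens ∋ x are {delta, echo, foxtrot}; each meets A ∖ {echo}, so x IS a limit point.
  x = foxtrot: open {foxtrot} ∋ x has {foxtrot} ∩ (A ∖ {foxtrot}) = ∅, so x is NOT a limit point.
Collecting: A' = {delta, echo}.


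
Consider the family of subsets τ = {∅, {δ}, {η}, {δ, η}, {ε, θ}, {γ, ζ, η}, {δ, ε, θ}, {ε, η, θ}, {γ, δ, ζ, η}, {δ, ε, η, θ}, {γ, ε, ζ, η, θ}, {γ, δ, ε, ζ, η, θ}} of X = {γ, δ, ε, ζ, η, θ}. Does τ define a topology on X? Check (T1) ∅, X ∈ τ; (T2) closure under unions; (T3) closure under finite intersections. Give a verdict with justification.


τ IS a topology on X.

Axiom (T1): ∅ ∈ τ? Yes; X ∈ τ? Yes.
Axiom (T2/T3): check pairwise unions and intersections of members of τ.
All pairwise intersections and unions checked — each lies in τ. Therefore τ satisfies (T1), (T2), (T3): it IS a topology on X.


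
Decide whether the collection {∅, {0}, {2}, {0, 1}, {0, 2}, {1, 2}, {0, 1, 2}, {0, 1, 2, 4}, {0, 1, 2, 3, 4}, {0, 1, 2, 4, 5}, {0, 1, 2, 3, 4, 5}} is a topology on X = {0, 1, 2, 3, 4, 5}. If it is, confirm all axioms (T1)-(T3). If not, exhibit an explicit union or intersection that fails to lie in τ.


τ is NOT a topology on X.

Axiom (T1): ∅ ∈ τ? Yes; X ∈ τ? Yes.
Axiom (T2/T3): check pairwise unions and intersections of members of τ.
Counterexample for (T3): {0, 1} ∩ {1, 2} = {1} ∉ τ. Therefore τ is NOT a topology.


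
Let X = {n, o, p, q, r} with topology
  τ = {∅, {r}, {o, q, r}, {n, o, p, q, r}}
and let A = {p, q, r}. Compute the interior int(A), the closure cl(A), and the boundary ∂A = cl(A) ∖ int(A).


int(A) = {r}, cl(A) = {n, o, p, q, r}, ∂A = {n, o, p, q}.

Closed sets in (X, τ) are complements of opens:
  closed(X, τ) = {∅, {n, p}, {n, o, p, q}, {n, o, p, q, r}}.
int(A) = ⋃ {U ∈ τ : U ⊆ A}. Opens contained in A: ∅, {r}.
Taking the union of these: int(A) = {r}.
cl(A) = ⋂ {C closed : A ⊆ C}. Closed sets containing A: {n, o, p, q, r}.
Intersecting these: cl(A) = {n, o, p, q, r}.
∂A = cl(A) ∖ int(A) = {n, o, p, q, r} ∖ {r} = {n, o, p, q}.


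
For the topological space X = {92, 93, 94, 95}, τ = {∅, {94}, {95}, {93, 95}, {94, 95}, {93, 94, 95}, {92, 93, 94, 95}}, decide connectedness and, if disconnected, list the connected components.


(X, τ) is connected.

Find clopen sets (U ∈ τ with X ∖ U ∈ τ):
  U = ∅, X ∖ U = {92, 93, 94, 95} — both open, so U is clopen.
  U = {92, 93, 94, 95}, X ∖ U = ∅ — both open, so U is clopen.
Only trivial clopens (∅ and X) exist, so (X, τ) is connected.
Compute connected components by grouping points that agree on all clopens:
  component: {92, 93, 94, 95}


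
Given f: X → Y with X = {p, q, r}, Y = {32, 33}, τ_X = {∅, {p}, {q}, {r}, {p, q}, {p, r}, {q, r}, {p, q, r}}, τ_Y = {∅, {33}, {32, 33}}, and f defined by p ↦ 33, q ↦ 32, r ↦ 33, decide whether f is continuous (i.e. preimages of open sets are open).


f IS continuous.

Compute f^{-1}(U) for each U ∈ τ_Y:
  U = ∅: f^{-1}(U) = ∅ ∈ τ_X ✓.
  U = {33}: f^{-1}(U) = {p, r} ∈ τ_X ✓.
  U = {32, 33}: f^{-1}(U) = {p, q, r} ∈ τ_X ✓.
Every preimage lies in τ_X, so f IS continuous.


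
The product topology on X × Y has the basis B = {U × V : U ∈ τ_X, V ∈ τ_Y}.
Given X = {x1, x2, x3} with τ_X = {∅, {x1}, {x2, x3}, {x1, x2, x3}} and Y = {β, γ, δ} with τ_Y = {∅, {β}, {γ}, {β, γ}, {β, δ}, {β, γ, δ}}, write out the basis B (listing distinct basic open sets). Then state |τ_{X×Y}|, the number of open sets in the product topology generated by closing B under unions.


Basis B = {∅ × ∅, {x1} × {β}, {x1} × {γ}, {x1} × {β, γ}, {x1} × {β, δ}, {x2, x3} × {β}, {x2, x3} × {γ}, {x1} × {β, γ, δ}, {x1, x2, x3} × {β}, {x1, x2, x3} × {γ}, {x2, x3} × {β, γ}, {x2, x3} × {β, δ}, {x1, x2, x3} × {β, γ}, {x1, x2, x3} × {β, δ}, {x2, x3} × {β, γ, δ}, {x1, x2, x3} × {β, γ, δ}}; |τ_{X×Y}| = 36.

Enumerate products U × V with U ∈ τ_X, V ∈ τ_Y (deduplicated):
  ∅ × ∅ = {} (∅)
  {x1} × {β} = {(x1,β)}
  {x1} × {γ} = {(x1,γ)}
  {x1} × {β, γ} = {(x1,β), (x1,γ)}
  {x1} × {β, δ} = {(x1,β), (x1,δ)}
  {x2, x3} × {β} = {(x2,β), (x3,β)}
  {x2, x3} × {γ} = {(x2,γ), (x3,γ)}
  {x1} × {β, γ, δ} = {(x1,β), (x1,γ), (x1,δ)}
  {x1, x2, x3} × {β} = {(x1,β), (x2,β), (x3,β)}
  {x1, x2, x3} × {γ} = {(x1,γ), (x2,γ), (x3,γ)}
  {x2, x3} × {β, γ} = {(x2,β), (x2,γ), (x3,β), (x3,γ)}
  {x2, x3} × {β, δ} = {(x2,β), (x2,δ), (x3,β), (x3,δ)}
  {x1, x2, x3} × {β, γ} = {(x1,β), (x1,γ), (x2,β), (x2,γ), (x3,β), (x3,γ)}
  {x1, x2, x3} × {β, δ} = {(x1,β), (x1,δ), (x2,β), (x2,δ), (x3,β), (x3,δ)}
  {x2, x3} × {β, γ, δ} = {(x2,β), (x2,γ), (x2,δ), (x3,β), (x3,γ), (x3,δ)}
  {x1, x2, x3} × {β, γ, δ} = {(x1,β), (x1,γ), (x1,δ), (x2,β), (x2,γ), (x2,δ), (x3,β), (x3,γ), (x3,δ)}
These 16 distinct sets form the basis B.
Close under arbitrary unions to get τ_{X×Y}; counting gives |τ_{X×Y}| = 36.


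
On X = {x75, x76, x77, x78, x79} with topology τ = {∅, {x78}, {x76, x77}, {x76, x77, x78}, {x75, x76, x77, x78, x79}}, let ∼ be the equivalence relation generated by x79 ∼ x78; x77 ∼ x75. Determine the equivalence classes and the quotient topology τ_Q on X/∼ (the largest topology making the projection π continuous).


X/∼ = {[x75=x77], [x76], [x78=x79]}; |τ_Q| = 2.

Equivalence classes: [x75=x77], [x76], [x78=x79].
Quotient map π: X → X/∼ sends x75 ↦ [x75=x77], x76 ↦ [x76], x77 ↦ [x75=x77], x78 ↦ [x78=x79], x79 ↦ [x78=x79].
For each subset V ⊆ X/∼, compute π^{-1}(V) ⊆ X and check whether π^{-1}(V) ∈ τ. V is open in τ_Q iff π^{-1}(V) ∈ τ.
  V = {}: π^{-1}(V) = ∅ ∈ τ ✓.
  V = {[x75=x77]}: π^{-1}(V) = {x75, x77} ∉ τ ✗.
  V = {[x76]}: π^{-1}(V) = {x76} ∉ τ ✗.
  V = {[x75=x77], [x76]}: π^{-1}(V) = {x75, x76, x77} ∉ τ ✗.
  V = {[x78=x79]}: π^{-1}(V) = {x78, x79} ∉ τ ✗.
  V = {[x75=x77], [x78=x79]}: π^{-1}(V) = {x75, x77, x78, x79} ∉ τ ✗.
  V = {[x76], [x78=x79]}: π^{-1}(V) = {x76, x78, x79} ∉ τ ✗.
  V = {[x75=x77], [x76], [x78=x79]}: π^{-1}(V) = {x75, x76, x77, x78, x79} ∈ τ ✓.
Open sets in the quotient: τ_Q = {{}, {[x75=x77], [x76], [x78=x79]}} (2 elements).


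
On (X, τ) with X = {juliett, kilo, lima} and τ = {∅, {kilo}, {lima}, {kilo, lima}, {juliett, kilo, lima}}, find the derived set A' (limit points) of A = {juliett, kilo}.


A' = {juliett}

For each x ∈ X, list the open sets U ∈ τ with x ∈ U, then check whether U ∩ (A ∖ {x}) ≠ ∅ for every such U.
  x = juliett: opens ∋ x are {juliett, kilo, lima}; each meets A ∖ {juliett}, so x IS a limit point.
  x = kilo: open {kilo} ∋ x has {kilo} ∩ (A ∖ {kilo}) = ∅, so x is NOT a limit point.
  x = lima: open {lima} ∋ x has {lima} ∩ (A ∖ {lima}) = ∅, so x is NOT a limit point.
Collecting: A' = {juliett}.


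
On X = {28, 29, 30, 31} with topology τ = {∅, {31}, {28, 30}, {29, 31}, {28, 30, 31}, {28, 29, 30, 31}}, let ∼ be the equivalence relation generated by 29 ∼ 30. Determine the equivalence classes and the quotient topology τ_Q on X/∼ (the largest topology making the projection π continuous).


X/∼ = {[28], [29=30], [31]}; |τ_Q| = 3.

Equivalence classes: [28], [29=30], [31].
Quotient map π: X → X/∼ sends 28 ↦ [28], 29 ↦ [29=30], 30 ↦ [29=30], 31 ↦ [31].
For each subset V ⊆ X/∼, compute π^{-1}(V) ⊆ X and check whether π^{-1}(V) ∈ τ. V is open in τ_Q iff π^{-1}(V) ∈ τ.
  V = {}: π^{-1}(V) = ∅ ∈ τ ✓.
  V = {[28]}: π^{-1}(V) = {28} ∉ τ ✗.
  V = {[29=30]}: π^{-1}(V) = {29, 30} ∉ τ ✗.
  V = {[28], [29=30]}: π^{-1}(V) = {28, 29, 30} ∉ τ ✗.
  V = {[31]}: π^{-1}(V) = {31} ∈ τ ✓.
  V = {[28], [31]}: π^{-1}(V) = {28, 31} ∉ τ ✗.
  V = {[29=30], [31]}: π^{-1}(V) = {29, 30, 31} ∉ τ ✗.
  V = {[28], [29=30], [31]}: π^{-1}(V) = {28, 29, 30, 31} ∈ τ ✓.
Open sets in the quotient: τ_Q = {{}, {[31]}, {[28], [29=30], [31]}} (3 elements).


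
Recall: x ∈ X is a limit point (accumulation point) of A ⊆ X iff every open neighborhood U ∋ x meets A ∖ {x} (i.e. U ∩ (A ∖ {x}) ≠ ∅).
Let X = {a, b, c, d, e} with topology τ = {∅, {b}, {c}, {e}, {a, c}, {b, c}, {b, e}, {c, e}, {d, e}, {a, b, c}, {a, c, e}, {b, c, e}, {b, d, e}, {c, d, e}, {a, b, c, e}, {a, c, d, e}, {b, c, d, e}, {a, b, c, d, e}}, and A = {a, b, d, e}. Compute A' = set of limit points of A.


A' = {d}

For each x ∈ X, list the open sets U ∈ τ with x ∈ U, then check whether U ∩ (A ∖ {x}) ≠ ∅ for every such U.
  x = a: open {a, c} ∋ x has {a, c} ∩ (A ∖ {a}) = ∅, so x is NOT a limit point.
  x = b: open {b} ∋ x has {b} ∩ (A ∖ {b}) = ∅, so x is NOT a limit point.
  x = c: open {c} ∋ x has {c} ∩ (A ∖ {c}) = ∅, so x is NOT a limit point.
  x = d: opens ∋ x are {d, e}, {b, d, e}, {c, d, e}, {a, c, d, e}, {b, c, d, e}, {a, b, c, d, e}; each meets A ∖ {d}, so x IS a limit point.
  x = e: open {e} ∋ x has {e} ∩ (A ∖ {e}) = ∅, so x is NOT a limit point.
Collecting: A' = {d}.


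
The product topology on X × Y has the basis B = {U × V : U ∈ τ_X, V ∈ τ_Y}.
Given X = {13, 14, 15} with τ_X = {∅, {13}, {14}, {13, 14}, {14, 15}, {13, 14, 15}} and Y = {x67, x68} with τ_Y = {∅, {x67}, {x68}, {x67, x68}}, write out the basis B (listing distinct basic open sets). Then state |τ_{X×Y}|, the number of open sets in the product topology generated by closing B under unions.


Basis B = {∅ × ∅, {13} × {x67}, {13} × {x68}, {14} × {x67}, {14} × {x68}, {13} × {x67, x68}, {13, 14} × {x67}, {13, 14} × {x68}, {14} × {x67, x68}, {14, 15} × {x67}, {14, 15} × {x68}, {13, 14, 15} × {x67}, {13, 14, 15} × {x68}, {13, 14} × {x67, x68}, {14, 15} × {x67, x68}, {13, 14, 15} × {x67, x68}}; |τ_{X×Y}| = 36.

Enumerate products U × V with U ∈ τ_X, V ∈ τ_Y (deduplicated):
  ∅ × ∅ = {} (∅)
  {13} × {x67} = {(13,x67)}
  {13} × {x68} = {(13,x68)}
  {14} × {x67} = {(14,x67)}
  {14} × {x68} = {(14,x68)}
  {13} × {x67, x68} = {(13,x67), (13,x68)}
  {13, 14} × {x67} = {(13,x67), (14,x67)}
  {13, 14} × {x68} = {(13,x68), (14,x68)}
  {14} × {x67, x68} = {(14,x67), (14,x68)}
  {14, 15} × {x67} = {(14,x67), (15,x67)}
  {14, 15} × {x68} = {(14,x68), (15,x68)}
  {13, 14, 15} × {x67} = {(13,x67), (14,x67), (15,x67)}
  {13, 14, 15} × {x68} = {(13,x68), (14,x68), (15,x68)}
  {13, 14} × {x67, x68} = {(13,x67), (13,x68), (14,x67), (14,x68)}
  {14, 15} × {x67, x68} = {(14,x67), (14,x68), (15,x67), (15,x68)}
  {13, 14, 15} × {x67, x68} = {(13,x67), (13,x68), (14,x67), (14,x68), (15,x67), (15,x68)}
These 16 distinct sets form the basis B.
Close under arbitrary unions to get τ_{X×Y}; counting gives |τ_{X×Y}| = 36.


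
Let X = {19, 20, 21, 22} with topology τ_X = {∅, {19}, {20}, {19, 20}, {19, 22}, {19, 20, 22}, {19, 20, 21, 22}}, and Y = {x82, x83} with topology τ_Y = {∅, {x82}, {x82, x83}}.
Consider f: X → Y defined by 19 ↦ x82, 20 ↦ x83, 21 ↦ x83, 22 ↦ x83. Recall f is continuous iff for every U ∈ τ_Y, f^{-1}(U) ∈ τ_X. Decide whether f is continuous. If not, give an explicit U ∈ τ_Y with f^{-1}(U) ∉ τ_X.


f IS continuous.

Compute f^{-1}(U) for each U ∈ τ_Y:
  U = ∅: f^{-1}(U) = ∅ ∈ τ_X ✓.
  U = {x82}: f^{-1}(U) = {19} ∈ τ_X ✓.
  U = {x82, x83}: f^{-1}(U) = {19, 20, 21, 22} ∈ τ_X ✓.
Every preimage lies in τ_X, so f IS continuous.


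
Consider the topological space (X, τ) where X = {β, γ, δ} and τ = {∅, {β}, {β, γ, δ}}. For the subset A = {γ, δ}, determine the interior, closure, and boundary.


int(A) = ∅, cl(A) = {γ, δ}, ∂A = {γ, δ}.

Closed sets in (X, τ) are complements of opens:
  closed(X, τ) = {∅, {γ, δ}, {β, γ, δ}}.
int(A) = ⋃ {U ∈ τ : U ⊆ A}. Opens contained in A: ∅.
Taking the union of these: int(A) = ∅.
cl(A) = ⋂ {C closed : A ⊆ C}. Closed sets containing A: {γ, δ}, {β, γ, δ}.
Intersecting these: cl(A) = {γ, δ}.
∂A = cl(A) ∖ int(A) = {γ, δ} ∖ ∅ = {γ, δ}.


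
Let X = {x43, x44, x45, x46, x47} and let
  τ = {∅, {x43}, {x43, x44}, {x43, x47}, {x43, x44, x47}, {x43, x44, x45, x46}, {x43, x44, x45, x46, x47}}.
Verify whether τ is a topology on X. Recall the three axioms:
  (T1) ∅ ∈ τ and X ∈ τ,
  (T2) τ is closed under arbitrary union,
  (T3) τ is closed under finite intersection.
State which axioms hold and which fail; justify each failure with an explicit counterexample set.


τ IS a topology on X.

Axiom (T1): ∅ ∈ τ? Yes; X ∈ τ? Yes.
Axiom (T2/T3): check pairwise unions and intersections of members of τ.
All pairwise intersections and unions checked — each lies in τ. Therefore τ satisfies (T1), (T2), (T3): it IS a topology on X.


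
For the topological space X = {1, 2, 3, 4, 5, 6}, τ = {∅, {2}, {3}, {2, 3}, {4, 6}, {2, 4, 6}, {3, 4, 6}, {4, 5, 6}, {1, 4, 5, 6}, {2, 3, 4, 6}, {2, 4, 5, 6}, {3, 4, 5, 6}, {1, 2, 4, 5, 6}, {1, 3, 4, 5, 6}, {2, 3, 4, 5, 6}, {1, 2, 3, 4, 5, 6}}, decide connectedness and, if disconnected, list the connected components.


(X, τ) is disconnected; components = [{2}, {3}, {1, 4, 5, 6}].

Find clopen sets (U ∈ τ with X ∖ U ∈ τ):
  U = ∅, X ∖ U = {1, 2, 3, 4, 5, 6} — both open, so U is clopen.
  U = {2}, X ∖ U = {1, 3, 4, 5, 6} — both open, so U is clopen.
  U = {3}, X ∖ U = {1, 2, 4, 5, 6} — both open, so U is clopen.
  U = {2, 3}, X ∖ U = {1, 4, 5, 6} — both open, so U is clopen.
  U = {1, 4, 5, 6}, X ∖ U = {2, 3} — both open, so U is clopen.
  U = {1, 2, 4, 5, 6}, X ∖ U = {3} — both open, so U is clopen.
  U = {1, 3, 4, 5, 6}, X ∖ U = {2} — both open, so U is clopen.
  U = {1, 2, 3, 4, 5, 6}, X ∖ U = ∅ — both open, so U is clopen.
Nontrivial clopen(s) exist: e.g. {2}. So (X, τ) is disconnected.
Compute connected components by grouping points that agree on all clopens:
  component: {2}
  component: {3}
  component: {1, 4, 5, 6}


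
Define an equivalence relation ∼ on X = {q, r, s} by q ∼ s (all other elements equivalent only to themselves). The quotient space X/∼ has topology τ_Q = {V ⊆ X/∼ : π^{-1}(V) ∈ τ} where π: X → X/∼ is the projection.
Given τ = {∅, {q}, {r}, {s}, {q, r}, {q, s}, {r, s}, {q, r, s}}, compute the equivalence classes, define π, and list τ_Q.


X/∼ = {[q=s], [r]}; |τ_Q| = 4.

Equivalence classes: [q=s], [r].
Quotient map π: X → X/∼ sends q ↦ [q=s], r ↦ [r], s ↦ [q=s].
For each subset V ⊆ X/∼, compute π^{-1}(V) ⊆ X and check whether π^{-1}(V) ∈ τ. V is open in τ_Q iff π^{-1}(V) ∈ τ.
  V = {}: π^{-1}(V) = ∅ ∈ τ ✓.
  V = {[q=s]}: π^{-1}(V) = {q, s} ∈ τ ✓.
  V = {[r]}: π^{-1}(V) = {r} ∈ τ ✓.
  V = {[q=s], [r]}: π^{-1}(V) = {q, r, s} ∈ τ ✓.
Open sets in the quotient: τ_Q = {{}, {[q=s]}, {[r]}, {[q=s], [r]}} (4 elements).


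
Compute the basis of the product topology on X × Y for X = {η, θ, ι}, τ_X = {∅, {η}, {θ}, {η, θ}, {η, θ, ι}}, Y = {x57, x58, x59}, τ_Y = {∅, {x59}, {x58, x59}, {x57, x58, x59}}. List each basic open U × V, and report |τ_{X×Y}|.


Basis B = {∅ × ∅, {η} × {x59}, {θ} × {x59}, {η} × {x58, x59}, {η, θ} × {x59}, {θ} × {x58, x59}, {η} × {x57, x58, x59}, {η, θ, ι} × {x59}, {θ} × {x57, x58, x59}, {η, θ} × {x58, x59}, {η, θ} × {x57, x58, x59}, {η, θ, ι} × {x58, x59}, {η, θ, ι} × {x57, x58, x59}}; |τ_{X×Y}| = 30.

Enumerate products U × V with U ∈ τ_X, V ∈ τ_Y (deduplicated):
  ∅ × ∅ = {} (∅)
  {η} × {x59} = {(η,x59)}
  {θ} × {x59} = {(θ,x59)}
  {η} × {x58, x59} = {(η,x58), (η,x59)}
  {η, θ} × {x59} = {(η,x59), (θ,x59)}
  {θ} × {x58, x59} = {(θ,x58), (θ,x59)}
  {η} × {x57, x58, x59} = {(η,x57), (η,x58), (η,x59)}
  {η, θ, ι} × {x59} = {(η,x59), (θ,x59), (ι,x59)}
  {θ} × {x57, x58, x59} = {(θ,x57), (θ,x58), (θ,x59)}
  {η, θ} × {x58, x59} = {(η,x58), (η,x59), (θ,x58), (θ,x59)}
  {η, θ} × {x57, x58, x59} = {(η,x57), (η,x58), (η,x59), (θ,x57), (θ,x58), (θ,x59)}
  {η, θ, ι} × {x58, x59} = {(η,x58), (η,x59), (θ,x58), (θ,x59), (ι,x58), (ι,x59)}
  {η, θ, ι} × {x57, x58, x59} = {(η,x57), (η,x58), (η,x59), (θ,x57), (θ,x58), (θ,x59), (ι,x57), (ι,x58), (ι,x59)}
These 13 distinct sets form the basis B.
Close under arbitrary unions to get τ_{X×Y}; counting gives |τ_{X×Y}| = 30.


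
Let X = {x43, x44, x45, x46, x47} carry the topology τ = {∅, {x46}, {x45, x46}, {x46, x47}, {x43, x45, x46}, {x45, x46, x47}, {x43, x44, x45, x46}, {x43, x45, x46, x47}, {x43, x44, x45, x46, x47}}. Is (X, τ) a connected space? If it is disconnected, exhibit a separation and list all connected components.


(X, τ) is connected.

Find clopen sets (U ∈ τ with X ∖ U ∈ τ):
  U = ∅, X ∖ U = {x43, x44, x45, x46, x47} — both open, so U is clopen.
  U = {x43, x44, x45, x46, x47}, X ∖ U = ∅ — both open, so U is clopen.
Only trivial clopens (∅ and X) exist, so (X, τ) is connected.
Compute connected components by grouping points that agree on all clopens:
  component: {x43, x44, x45, x46, x47}


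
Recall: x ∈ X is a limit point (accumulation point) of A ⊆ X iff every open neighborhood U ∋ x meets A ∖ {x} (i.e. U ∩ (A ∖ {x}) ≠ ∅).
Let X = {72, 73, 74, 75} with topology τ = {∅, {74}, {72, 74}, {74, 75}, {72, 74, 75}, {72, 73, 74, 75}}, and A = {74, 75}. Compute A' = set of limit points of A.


A' = {72, 73, 75}

For each x ∈ X, list the open sets U ∈ τ with x ∈ U, then check whether U ∩ (A ∖ {x}) ≠ ∅ for every such U.
  x = 72: opens ∋ x are {72, 74}, {72, 74, 75}, {72, 73, 74, 75}; each meets A ∖ {72}, so x IS a limit point.
  x = 73: opens ∋ x are {72, 73, 74, 75}; each meets A ∖ {73}, so x IS a limit point.
  x = 74: open {74} ∋ x has {74} ∩ (A ∖ {74}) = ∅, so x is NOT a limit point.
  x = 75: opens ∋ x are {74, 75}, {72, 74, 75}, {72, 73, 74, 75}; each meets A ∖ {75}, so x IS a limit point.
Collecting: A' = {72, 73, 75}.


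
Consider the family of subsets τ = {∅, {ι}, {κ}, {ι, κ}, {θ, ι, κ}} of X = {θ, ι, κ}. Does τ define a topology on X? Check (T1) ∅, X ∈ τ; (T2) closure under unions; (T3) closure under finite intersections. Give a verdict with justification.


τ IS a topology on X.

Axiom (T1): ∅ ∈ τ? Yes; X ∈ τ? Yes.
Axiom (T2/T3): check pairwise unions and intersections of members of τ.
All pairwise intersections and unions checked — each lies in τ. Therefore τ satisfies (T1), (T2), (T3): it IS a topology on X.


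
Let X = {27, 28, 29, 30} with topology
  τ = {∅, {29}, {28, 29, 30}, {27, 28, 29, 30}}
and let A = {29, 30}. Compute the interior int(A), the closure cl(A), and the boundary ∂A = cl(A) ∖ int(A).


int(A) = {29}, cl(A) = {27, 28, 29, 30}, ∂A = {27, 28, 30}.

Closed sets in (X, τ) are complements of opens:
  closed(X, τ) = {∅, {27}, {27, 28, 30}, {27, 28, 29, 30}}.
int(A) = ⋃ {U ∈ τ : U ⊆ A}. Opens contained in A: ∅, {29}.
Taking the union of these: int(A) = {29}.
cl(A) = ⋂ {C closed : A ⊆ C}. Closed sets containing A: {27, 28, 29, 30}.
Intersecting these: cl(A) = {27, 28, 29, 30}.
∂A = cl(A) ∖ int(A) = {27, 28, 29, 30} ∖ {29} = {27, 28, 30}.


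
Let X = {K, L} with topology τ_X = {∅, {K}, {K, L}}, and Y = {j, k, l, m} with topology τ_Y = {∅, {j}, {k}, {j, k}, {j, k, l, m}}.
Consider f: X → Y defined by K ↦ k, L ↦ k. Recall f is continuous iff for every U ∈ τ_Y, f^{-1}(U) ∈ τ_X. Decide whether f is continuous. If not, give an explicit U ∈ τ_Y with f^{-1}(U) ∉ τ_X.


f IS continuous.

Compute f^{-1}(U) for each U ∈ τ_Y:
  U = ∅: f^{-1}(U) = ∅ ∈ τ_X ✓.
  U = {j}: f^{-1}(U) = ∅ ∈ τ_X ✓.
  U = {k}: f^{-1}(U) = {K, L} ∈ τ_X ✓.
  U = {j, k}: f^{-1}(U) = {K, L} ∈ τ_X ✓.
  U = {j, k, l, m}: f^{-1}(U) = {K, L} ∈ τ_X ✓.
Every preimage lies in τ_X, so f IS continuous.


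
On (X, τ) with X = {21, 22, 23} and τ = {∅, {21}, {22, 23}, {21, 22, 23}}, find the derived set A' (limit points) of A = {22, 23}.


A' = {22, 23}

For each x ∈ X, list the open sets U ∈ τ with x ∈ U, then check whether U ∩ (A ∖ {x}) ≠ ∅ for every such U.
  x = 21: open {21} ∋ x has {21} ∩ (A ∖ {21}) = ∅, so x is NOT a limit point.
  x = 22: opens ∋ x are {22, 23}, {21, 22, 23}; each meets A ∖ {22}, so x IS a limit point.
  x = 23: opens ∋ x are {22, 23}, {21, 22, 23}; each meets A ∖ {23}, so x IS a limit point.
Collecting: A' = {22, 23}.


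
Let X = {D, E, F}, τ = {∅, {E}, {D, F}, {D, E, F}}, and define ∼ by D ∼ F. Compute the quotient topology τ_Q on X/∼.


X/∼ = {[D=F], [E]}; |τ_Q| = 4.

Equivalence classes: [D=F], [E].
Quotient map π: X → X/∼ sends D ↦ [D=F], E ↦ [E], F ↦ [D=F].
For each subset V ⊆ X/∼, compute π^{-1}(V) ⊆ X and check whether π^{-1}(V) ∈ τ. V is open in τ_Q iff π^{-1}(V) ∈ τ.
  V = {}: π^{-1}(V) = ∅ ∈ τ ✓.
  V = {[D=F]}: π^{-1}(V) = {D, F} ∈ τ ✓.
  V = {[E]}: π^{-1}(V) = {E} ∈ τ ✓.
  V = {[D=F], [E]}: π^{-1}(V) = {D, E, F} ∈ τ ✓.
Open sets in the quotient: τ_Q = {{}, {[D=F]}, {[E]}, {[D=F], [E]}} (4 elements).


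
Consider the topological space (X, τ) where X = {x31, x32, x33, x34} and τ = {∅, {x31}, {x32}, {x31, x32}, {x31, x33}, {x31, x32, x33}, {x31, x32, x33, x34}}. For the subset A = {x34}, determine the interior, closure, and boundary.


int(A) = ∅, cl(A) = {x34}, ∂A = {x34}.

Closed sets in (X, τ) are complements of opens:
  closed(X, τ) = {∅, {x34}, {x32, x34}, {x33, x34}, {x31, x33, x34}, {x32, x33, x34}, {x31, x32, x33, x34}}.
int(A) = ⋃ {U ∈ τ : U ⊆ A}. Opens contained in A: ∅.
Taking the union of these: int(A) = ∅.
cl(A) = ⋂ {C closed : A ⊆ C}. Closed sets containing A: {x34}, {x32, x34}, {x33, x34}, {x31, x33, x34}, {x32, x33, x34}, {x31, x32, x33, x34}.
Intersecting these: cl(A) = {x34}.
∂A = cl(A) ∖ int(A) = {x34} ∖ ∅ = {x34}.


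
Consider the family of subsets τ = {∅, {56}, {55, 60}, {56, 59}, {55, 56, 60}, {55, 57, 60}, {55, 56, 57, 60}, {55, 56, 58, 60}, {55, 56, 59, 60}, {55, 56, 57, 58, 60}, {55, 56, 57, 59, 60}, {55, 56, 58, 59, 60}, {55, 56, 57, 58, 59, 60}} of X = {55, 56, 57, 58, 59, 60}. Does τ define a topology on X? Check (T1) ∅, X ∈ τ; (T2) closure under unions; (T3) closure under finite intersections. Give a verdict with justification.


τ IS a topology on X.

Axiom (T1): ∅ ∈ τ? Yes; X ∈ τ? Yes.
Axiom (T2/T3): check pairwise unions and intersections of members of τ.
All pairwise intersections and unions checked — each lies in τ. Therefore τ satisfies (T1), (T2), (T3): it IS a topology on X.
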